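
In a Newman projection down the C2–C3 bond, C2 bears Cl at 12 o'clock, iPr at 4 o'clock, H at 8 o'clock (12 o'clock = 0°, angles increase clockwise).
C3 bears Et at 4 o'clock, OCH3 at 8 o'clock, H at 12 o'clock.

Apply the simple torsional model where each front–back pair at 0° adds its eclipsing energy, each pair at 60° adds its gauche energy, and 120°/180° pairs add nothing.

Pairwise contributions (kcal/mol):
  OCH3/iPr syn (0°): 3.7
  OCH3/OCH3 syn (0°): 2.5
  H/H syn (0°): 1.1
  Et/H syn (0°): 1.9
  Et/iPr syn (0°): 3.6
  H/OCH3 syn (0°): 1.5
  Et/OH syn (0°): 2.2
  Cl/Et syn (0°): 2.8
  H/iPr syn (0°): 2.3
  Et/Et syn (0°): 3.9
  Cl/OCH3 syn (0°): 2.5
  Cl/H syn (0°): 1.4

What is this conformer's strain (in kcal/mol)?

6.5 kcal/mol

This conformer is eclipsed. Cl at 0° is eclipsed with H at 0° (1.4); iPr at 120° is eclipsed with Et at 120° (3.6); H at 240° is eclipsed with OCH3 at 240° (1.5). Total 6.5 kcal/mol.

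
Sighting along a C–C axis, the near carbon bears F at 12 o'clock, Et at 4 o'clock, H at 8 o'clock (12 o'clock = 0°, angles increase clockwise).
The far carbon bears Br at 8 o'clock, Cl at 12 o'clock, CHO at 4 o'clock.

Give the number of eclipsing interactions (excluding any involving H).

Non-H eclipsing pairs: F(0°)/Cl(0°); Et(120°)/CHO(120°) — 2 interactions.

2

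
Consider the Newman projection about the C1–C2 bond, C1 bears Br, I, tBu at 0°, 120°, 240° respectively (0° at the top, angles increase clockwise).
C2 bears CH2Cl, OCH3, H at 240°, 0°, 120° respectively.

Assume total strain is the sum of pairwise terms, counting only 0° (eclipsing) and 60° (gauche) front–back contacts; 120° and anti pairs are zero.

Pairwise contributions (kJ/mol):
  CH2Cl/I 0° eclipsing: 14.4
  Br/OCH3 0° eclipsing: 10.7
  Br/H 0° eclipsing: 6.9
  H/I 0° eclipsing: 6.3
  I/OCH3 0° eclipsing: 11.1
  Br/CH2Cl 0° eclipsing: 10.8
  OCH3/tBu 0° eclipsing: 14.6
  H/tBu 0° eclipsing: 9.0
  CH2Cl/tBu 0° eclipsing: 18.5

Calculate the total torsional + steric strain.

35.5 kJ/mol

This conformer is eclipsed. Br at 0° is eclipsed with OCH3 at 0° (10.7); I at 120° is eclipsed with H at 120° (6.3); tBu at 240° is eclipsed with CH2Cl at 240° (18.5). Total 35.5 kJ/mol.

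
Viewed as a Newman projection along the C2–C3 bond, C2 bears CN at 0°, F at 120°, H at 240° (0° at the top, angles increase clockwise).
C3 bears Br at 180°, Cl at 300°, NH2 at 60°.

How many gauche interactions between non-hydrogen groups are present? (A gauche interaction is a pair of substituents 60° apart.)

4

Non-H gauche pairs: CN(0°)/Cl(300°); CN(0°)/NH2(60°); F(120°)/Br(180°); F(120°)/NH2(60°) — 4 interactions.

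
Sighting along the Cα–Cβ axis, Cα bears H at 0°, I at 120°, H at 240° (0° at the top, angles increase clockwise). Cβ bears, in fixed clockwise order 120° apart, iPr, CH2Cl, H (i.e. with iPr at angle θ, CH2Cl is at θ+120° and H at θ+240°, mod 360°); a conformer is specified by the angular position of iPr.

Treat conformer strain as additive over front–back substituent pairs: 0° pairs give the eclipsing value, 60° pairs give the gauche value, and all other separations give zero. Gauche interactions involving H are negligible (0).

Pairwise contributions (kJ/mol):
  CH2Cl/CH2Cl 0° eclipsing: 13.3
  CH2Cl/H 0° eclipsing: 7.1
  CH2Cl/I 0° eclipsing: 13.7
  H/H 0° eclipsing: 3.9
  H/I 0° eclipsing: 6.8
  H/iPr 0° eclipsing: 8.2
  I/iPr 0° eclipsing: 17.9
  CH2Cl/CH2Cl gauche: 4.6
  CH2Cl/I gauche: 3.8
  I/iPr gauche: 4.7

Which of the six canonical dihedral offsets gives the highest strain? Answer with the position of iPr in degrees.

iPr at 0° (eclipsed): H–iPr eclipsed, I–CH2Cl eclipsed, H–H eclipsed; 8.2 + 13.7 + 3.9 = 25.8 kJ/mol.
iPr at 60° (staggered): I–iPr gauche, I–CH2Cl gauche; 4.7 + 3.8 = 8.5 kJ/mol.
iPr at 120° (eclipsed): H–H eclipsed, I–iPr eclipsed, H–CH2Cl eclipsed; 3.9 + 17.9 + 7.1 = 28.9 kJ/mol.
iPr at 180° (staggered): I–iPr gauche; 4.7 = 4.7 kJ/mol.
iPr at 240° (eclipsed): H–CH2Cl eclipsed, I–H eclipsed, H–iPr eclipsed; 7.1 + 6.8 + 8.2 = 22.1 kJ/mol.
iPr at 300° (staggered): I–CH2Cl gauche; 3.8 = 3.8 kJ/mol.
The maximum (28.9 kJ/mol) occurs with iPr at 120°.

120°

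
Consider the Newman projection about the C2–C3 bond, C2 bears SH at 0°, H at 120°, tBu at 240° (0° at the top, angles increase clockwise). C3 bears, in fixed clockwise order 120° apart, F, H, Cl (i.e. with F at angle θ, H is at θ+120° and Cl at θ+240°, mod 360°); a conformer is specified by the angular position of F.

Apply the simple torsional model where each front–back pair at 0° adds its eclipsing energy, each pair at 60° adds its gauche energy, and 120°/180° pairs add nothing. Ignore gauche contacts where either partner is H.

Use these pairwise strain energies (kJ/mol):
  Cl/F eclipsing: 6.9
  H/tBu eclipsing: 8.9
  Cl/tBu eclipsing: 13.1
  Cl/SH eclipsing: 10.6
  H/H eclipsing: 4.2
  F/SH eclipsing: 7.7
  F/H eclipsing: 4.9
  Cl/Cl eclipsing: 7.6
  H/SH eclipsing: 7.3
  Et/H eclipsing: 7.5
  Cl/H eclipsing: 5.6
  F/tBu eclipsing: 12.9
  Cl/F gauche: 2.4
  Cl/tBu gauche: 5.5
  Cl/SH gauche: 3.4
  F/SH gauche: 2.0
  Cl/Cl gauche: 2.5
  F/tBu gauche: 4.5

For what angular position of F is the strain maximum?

F at 0° (eclipsed): SH(0°)/F(0°) eclipsed 7.7; H(120°)/H(120°) eclipsed 4.2; tBu(240°)/Cl(240°) eclipsed 13.1 → 25.0 kJ/mol.
F at 60° (staggered): SH(0°)/F(60°) gauche 2.0; SH(0°)/Cl(300°) gauche 3.4; tBu(240°)/Cl(300°) gauche 5.5 → 10.9 kJ/mol.
F at 120° (eclipsed): SH(0°)/Cl(0°) eclipsed 10.6; H(120°)/F(120°) eclipsed 4.9; tBu(240°)/H(240°) eclipsed 8.9 → 24.4 kJ/mol.
F at 180° (staggered): SH(0°)/Cl(60°) gauche 3.4; tBu(240°)/F(180°) gauche 4.5 → 7.9 kJ/mol.
F at 240° (eclipsed): SH(0°)/H(0°) eclipsed 7.3; H(120°)/Cl(120°) eclipsed 5.6; tBu(240°)/F(240°) eclipsed 12.9 → 25.8 kJ/mol.
F at 300° (staggered): SH(0°)/F(300°) gauche 2.0; tBu(240°)/F(300°) gauche 4.5; tBu(240°)/Cl(180°) gauche 5.5 → 12.0 kJ/mol.
The maximum (25.8 kJ/mol) occurs with F at 240°.

240°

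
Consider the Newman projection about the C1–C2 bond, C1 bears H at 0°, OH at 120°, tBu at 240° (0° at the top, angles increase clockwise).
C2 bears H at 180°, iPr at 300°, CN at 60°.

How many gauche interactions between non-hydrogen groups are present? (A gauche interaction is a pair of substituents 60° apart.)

Non-H gauche pairs: OH(120°)/CN(60°); tBu(240°)/iPr(300°) — 2 interactions.

2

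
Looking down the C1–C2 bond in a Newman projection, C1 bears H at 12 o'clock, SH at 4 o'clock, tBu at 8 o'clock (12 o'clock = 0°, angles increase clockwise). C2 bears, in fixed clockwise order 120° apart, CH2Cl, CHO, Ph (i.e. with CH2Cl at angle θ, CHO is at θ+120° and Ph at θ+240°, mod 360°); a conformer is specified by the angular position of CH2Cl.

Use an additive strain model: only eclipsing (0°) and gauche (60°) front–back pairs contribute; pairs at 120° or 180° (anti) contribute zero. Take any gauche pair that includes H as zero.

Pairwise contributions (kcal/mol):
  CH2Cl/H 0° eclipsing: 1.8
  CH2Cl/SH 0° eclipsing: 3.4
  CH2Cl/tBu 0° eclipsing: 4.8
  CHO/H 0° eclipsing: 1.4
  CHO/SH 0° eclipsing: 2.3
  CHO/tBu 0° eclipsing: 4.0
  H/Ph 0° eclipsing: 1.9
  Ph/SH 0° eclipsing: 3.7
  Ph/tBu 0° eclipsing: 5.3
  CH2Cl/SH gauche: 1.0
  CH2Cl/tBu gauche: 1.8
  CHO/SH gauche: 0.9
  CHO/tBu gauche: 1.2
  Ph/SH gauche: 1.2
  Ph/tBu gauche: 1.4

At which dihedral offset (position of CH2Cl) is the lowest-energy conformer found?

CH2Cl at 0° (eclipsed): H–CH2Cl eclipsed, SH–CHO eclipsed, tBu–Ph eclipsed; 1.8 + 2.3 + 5.3 = 9.4 kcal/mol.
CH2Cl at 60° (staggered): SH–CH2Cl gauche, SH–CHO gauche, tBu–CHO gauche, tBu–Ph gauche; 1.0 + 0.9 + 1.2 + 1.4 = 4.5 kcal/mol.
CH2Cl at 120° (eclipsed): H–Ph eclipsed, SH–CH2Cl eclipsed, tBu–CHO eclipsed; 1.9 + 3.4 + 4.0 = 9.3 kcal/mol.
CH2Cl at 180° (staggered): SH–CH2Cl gauche, SH–Ph gauche, tBu–CH2Cl gauche, tBu–CHO gauche; 1.0 + 1.2 + 1.8 + 1.2 = 5.2 kcal/mol.
CH2Cl at 240° (eclipsed): H–CHO eclipsed, SH–Ph eclipsed, tBu–CH2Cl eclipsed; 1.4 + 3.7 + 4.8 = 9.9 kcal/mol.
CH2Cl at 300° (staggered): SH–CHO gauche, SH–Ph gauche, tBu–CH2Cl gauche, tBu–Ph gauche; 0.9 + 1.2 + 1.8 + 1.4 = 5.3 kcal/mol.
The minimum (4.5 kcal/mol) occurs with CH2Cl at 60°.

60°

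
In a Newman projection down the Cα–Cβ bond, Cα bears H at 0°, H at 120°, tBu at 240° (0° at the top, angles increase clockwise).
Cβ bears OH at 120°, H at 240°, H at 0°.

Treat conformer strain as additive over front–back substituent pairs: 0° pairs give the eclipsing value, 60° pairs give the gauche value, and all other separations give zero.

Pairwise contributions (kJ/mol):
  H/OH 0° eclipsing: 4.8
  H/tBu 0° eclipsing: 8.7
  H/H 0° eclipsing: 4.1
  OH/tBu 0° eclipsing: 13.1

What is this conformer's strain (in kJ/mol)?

This conformer is eclipsed. H at 0° is eclipsed with H at 0° (4.1); H at 120° is eclipsed with OH at 120° (4.8); tBu at 240° is eclipsed with H at 240° (8.7). Total 17.6 kJ/mol.

17.6 kJ/mol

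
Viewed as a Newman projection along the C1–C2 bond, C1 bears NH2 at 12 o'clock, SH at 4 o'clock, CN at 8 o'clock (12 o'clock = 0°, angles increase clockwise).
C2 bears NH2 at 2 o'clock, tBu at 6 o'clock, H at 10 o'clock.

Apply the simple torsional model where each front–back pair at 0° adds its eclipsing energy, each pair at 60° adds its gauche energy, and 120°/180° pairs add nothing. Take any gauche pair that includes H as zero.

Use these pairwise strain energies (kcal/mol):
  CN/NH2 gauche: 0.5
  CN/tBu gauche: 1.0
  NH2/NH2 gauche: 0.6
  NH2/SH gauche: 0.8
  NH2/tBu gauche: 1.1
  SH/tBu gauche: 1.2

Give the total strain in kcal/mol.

This conformer (staggered): NH2(0°)/NH2(60°) gauche 0.6; SH(120°)/NH2(60°) gauche 0.8; SH(120°)/tBu(180°) gauche 1.2; CN(240°)/tBu(180°) gauche 1.0 → 3.6 kcal/mol.

3.6 kcal/mol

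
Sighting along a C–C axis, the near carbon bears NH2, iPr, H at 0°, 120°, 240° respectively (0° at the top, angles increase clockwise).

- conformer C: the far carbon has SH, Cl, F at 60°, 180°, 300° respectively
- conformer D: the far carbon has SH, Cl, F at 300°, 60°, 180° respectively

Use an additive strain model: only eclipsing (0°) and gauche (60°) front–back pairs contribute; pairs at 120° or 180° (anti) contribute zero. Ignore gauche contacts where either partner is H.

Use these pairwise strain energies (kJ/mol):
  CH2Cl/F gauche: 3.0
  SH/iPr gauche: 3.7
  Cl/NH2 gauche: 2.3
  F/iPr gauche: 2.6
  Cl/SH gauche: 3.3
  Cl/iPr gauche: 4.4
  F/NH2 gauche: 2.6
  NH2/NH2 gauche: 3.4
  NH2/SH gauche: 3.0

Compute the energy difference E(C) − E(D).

C (staggered): NH2(0°)/SH(60°) gauche 3.0; NH2(0°)/F(300°) gauche 2.6; iPr(120°)/SH(60°) gauche 3.7; iPr(120°)/Cl(180°) gauche 4.4 → 13.7 kJ/mol.
D (staggered): NH2(0°)/SH(300°) gauche 3.0; NH2(0°)/Cl(60°) gauche 2.3; iPr(120°)/Cl(60°) gauche 4.4; iPr(120°)/F(180°) gauche 2.6 → 12.3 kJ/mol.
E(C) − E(D) = 13.7 − 12.3 = +1.4 kJ/mol.

+1.4 kJ/mol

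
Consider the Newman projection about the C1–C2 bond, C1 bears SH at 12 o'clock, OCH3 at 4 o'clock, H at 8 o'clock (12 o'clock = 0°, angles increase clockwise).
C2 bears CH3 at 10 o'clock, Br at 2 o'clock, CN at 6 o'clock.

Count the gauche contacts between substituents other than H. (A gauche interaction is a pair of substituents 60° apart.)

4

Non-H gauche pairs: SH(0°)/CH3(300°); SH(0°)/Br(60°); OCH3(120°)/Br(60°); OCH3(120°)/CN(180°) — 4 interactions.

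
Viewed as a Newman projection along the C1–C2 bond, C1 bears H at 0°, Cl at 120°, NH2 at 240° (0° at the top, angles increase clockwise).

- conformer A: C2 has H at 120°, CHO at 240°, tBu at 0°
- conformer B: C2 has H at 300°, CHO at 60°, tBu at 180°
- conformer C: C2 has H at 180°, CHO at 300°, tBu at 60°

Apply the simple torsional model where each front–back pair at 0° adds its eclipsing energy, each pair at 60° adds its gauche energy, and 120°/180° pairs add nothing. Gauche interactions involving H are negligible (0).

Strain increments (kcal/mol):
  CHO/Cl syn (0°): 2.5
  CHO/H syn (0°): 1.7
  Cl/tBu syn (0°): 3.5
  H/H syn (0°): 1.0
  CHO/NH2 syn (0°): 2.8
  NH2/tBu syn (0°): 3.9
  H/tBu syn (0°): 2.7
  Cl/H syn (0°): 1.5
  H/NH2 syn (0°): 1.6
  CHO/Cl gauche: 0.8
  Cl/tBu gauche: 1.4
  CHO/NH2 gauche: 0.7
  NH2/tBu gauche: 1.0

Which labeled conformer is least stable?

A is eclipsed. H at 0° is eclipsed with tBu at 0° (2.7); Cl at 120° is eclipsed with H at 120° (1.5); NH2 at 240° is eclipsed with CHO at 240° (2.8). Total 7.0 kcal/mol.
B is staggered. Cl at 120° is gauche with CHO at 60° (0.8); Cl at 120° is gauche with tBu at 180° (1.4); NH2 at 240° is gauche with tBu at 180° (1.0). Total 3.2 kcal/mol.
C is staggered. Cl at 120° is gauche with tBu at 60° (1.4); NH2 at 240° is gauche with CHO at 300° (0.7). Total 2.1 kcal/mol.
A has the highest total (7.0 kcal/mol).

A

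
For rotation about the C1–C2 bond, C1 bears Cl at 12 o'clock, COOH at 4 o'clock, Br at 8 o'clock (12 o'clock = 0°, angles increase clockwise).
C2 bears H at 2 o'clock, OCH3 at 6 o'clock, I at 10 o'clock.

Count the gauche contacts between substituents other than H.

4

Non-H gauche pairs: Cl(0°)/I(300°); COOH(120°)/OCH3(180°); Br(240°)/OCH3(180°); Br(240°)/I(300°) — 4 interactions.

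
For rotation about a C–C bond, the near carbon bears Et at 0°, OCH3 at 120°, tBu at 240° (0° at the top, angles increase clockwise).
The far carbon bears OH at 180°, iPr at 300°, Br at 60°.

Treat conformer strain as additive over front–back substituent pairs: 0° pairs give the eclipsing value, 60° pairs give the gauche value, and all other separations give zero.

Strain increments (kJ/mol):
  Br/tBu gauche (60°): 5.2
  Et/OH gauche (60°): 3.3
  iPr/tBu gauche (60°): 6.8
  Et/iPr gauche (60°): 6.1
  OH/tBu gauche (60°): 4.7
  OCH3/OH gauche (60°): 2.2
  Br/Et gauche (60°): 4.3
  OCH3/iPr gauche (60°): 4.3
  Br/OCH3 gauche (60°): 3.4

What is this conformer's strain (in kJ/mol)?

27.5 kJ/mol

This conformer (staggered): Et–iPr gauche, Et–Br gauche, OCH3–OH gauche, OCH3–Br gauche, tBu–OH gauche, tBu–iPr gauche; 6.1 + 4.3 + 2.2 + 3.4 + 4.7 + 6.8 = 27.5 kJ/mol.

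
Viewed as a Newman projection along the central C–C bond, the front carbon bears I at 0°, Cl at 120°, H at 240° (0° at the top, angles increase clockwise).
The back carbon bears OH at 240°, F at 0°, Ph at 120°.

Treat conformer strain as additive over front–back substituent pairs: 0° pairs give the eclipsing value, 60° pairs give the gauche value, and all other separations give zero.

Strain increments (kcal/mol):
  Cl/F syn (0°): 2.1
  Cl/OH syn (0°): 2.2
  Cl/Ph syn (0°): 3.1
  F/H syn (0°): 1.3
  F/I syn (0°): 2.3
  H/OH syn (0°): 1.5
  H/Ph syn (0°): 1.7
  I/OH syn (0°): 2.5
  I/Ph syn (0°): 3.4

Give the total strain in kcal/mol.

6.9 kcal/mol

This conformer (eclipsed): I(0°)/F(0°) eclipsed 2.3; Cl(120°)/Ph(120°) eclipsed 3.1; H(240°)/OH(240°) eclipsed 1.5 → 6.9 kcal/mol.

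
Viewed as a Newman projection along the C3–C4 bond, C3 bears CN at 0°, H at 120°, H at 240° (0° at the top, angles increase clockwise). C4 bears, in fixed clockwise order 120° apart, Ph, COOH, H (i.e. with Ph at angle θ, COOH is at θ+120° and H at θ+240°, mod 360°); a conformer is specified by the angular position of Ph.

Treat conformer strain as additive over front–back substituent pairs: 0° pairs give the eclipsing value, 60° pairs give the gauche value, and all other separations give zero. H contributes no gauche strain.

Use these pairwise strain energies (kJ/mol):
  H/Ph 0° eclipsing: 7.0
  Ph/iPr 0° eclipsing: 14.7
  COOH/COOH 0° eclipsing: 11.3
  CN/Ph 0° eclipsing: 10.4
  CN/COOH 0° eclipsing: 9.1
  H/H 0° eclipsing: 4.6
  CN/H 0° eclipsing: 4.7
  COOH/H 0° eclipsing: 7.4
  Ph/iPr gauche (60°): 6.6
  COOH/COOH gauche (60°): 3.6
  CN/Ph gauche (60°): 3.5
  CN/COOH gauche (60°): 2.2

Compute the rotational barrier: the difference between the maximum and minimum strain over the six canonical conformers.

20.2 kJ/mol

Ph at 0° (eclipsed): CN(0°)/Ph(0°) eclipsed 10.4; H(120°)/COOH(120°) eclipsed 7.4; H(240°)/H(240°) eclipsed 4.6 → 22.4 kJ/mol.
Ph at 60° (staggered): CN(0°)/Ph(60°) gauche 3.5 → 3.5 kJ/mol.
Ph at 120° (eclipsed): CN(0°)/H(0°) eclipsed 4.7; H(120°)/Ph(120°) eclipsed 7.0; H(240°)/COOH(240°) eclipsed 7.4 → 19.1 kJ/mol.
Ph at 180° (staggered): CN(0°)/COOH(300°) gauche 2.2 → 2.2 kJ/mol.
Ph at 240° (eclipsed): CN(0°)/COOH(0°) eclipsed 9.1; H(120°)/H(120°) eclipsed 4.6; H(240°)/Ph(240°) eclipsed 7.0 → 20.7 kJ/mol.
Ph at 300° (staggered): CN(0°)/Ph(300°) gauche 3.5; CN(0°)/COOH(60°) gauche 2.2 → 5.7 kJ/mol.
Max at 0° (22.4 kJ/mol), min at 180° (2.2 kJ/mol); barrier = 20.2 kJ/mol.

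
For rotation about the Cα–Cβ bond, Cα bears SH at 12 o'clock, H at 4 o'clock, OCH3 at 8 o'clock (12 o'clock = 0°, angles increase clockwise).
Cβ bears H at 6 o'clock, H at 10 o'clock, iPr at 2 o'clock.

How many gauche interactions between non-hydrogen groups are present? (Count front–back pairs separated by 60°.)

1

Non-H gauche pairs: SH(0°)/iPr(60°) — 1 interaction.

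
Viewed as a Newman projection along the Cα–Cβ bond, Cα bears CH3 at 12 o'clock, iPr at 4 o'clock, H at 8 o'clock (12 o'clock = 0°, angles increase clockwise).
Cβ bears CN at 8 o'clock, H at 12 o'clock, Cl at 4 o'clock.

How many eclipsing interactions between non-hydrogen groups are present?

Non-H eclipsing pairs: iPr(120°)/Cl(120°) — 1 interaction.

1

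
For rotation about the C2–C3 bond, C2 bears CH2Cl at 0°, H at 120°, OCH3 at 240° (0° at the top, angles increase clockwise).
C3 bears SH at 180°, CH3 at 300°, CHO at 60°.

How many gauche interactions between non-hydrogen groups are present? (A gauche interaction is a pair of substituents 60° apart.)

Non-H gauche pairs: CH2Cl(0°)/CH3(300°); CH2Cl(0°)/CHO(60°); OCH3(240°)/SH(180°); OCH3(240°)/CH3(300°) — 4 interactions.

4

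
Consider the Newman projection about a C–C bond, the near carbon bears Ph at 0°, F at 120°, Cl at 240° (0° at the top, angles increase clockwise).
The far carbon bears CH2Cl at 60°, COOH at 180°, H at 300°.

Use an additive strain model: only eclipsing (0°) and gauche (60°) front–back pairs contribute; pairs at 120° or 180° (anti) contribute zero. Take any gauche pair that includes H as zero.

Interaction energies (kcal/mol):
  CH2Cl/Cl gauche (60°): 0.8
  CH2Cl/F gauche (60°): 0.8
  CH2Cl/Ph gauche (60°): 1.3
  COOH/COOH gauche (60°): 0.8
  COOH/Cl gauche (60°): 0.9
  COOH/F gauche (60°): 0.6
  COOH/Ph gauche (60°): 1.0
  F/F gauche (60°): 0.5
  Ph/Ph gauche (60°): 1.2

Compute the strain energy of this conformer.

3.6 kcal/mol

This conformer is staggered. Ph at 0° is gauche with CH2Cl at 60° (1.3); F at 120° is gauche with CH2Cl at 60° (0.8); F at 120° is gauche with COOH at 180° (0.6); Cl at 240° is gauche with COOH at 180° (0.9). Total 3.6 kcal/mol.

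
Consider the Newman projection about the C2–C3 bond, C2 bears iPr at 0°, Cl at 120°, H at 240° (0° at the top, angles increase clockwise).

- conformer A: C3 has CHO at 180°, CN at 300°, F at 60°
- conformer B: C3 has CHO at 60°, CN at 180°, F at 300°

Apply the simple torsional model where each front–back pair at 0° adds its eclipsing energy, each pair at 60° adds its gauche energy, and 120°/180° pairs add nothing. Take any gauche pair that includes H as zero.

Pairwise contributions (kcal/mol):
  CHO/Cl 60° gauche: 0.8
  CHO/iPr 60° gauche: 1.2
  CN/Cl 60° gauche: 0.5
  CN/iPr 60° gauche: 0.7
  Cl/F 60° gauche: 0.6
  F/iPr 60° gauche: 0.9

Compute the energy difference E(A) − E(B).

A (staggered): iPr–CN gauche, iPr–F gauche, Cl–CHO gauche, Cl–F gauche; 0.7 + 0.9 + 0.8 + 0.6 = 3.0 kcal/mol.
B (staggered): iPr–CHO gauche, iPr–F gauche, Cl–CHO gauche, Cl–CN gauche; 1.2 + 0.9 + 0.8 + 0.5 = 3.4 kcal/mol.
E(A) − E(B) = 3.0 − 3.4 = -0.4 kcal/mol.

-0.4 kcal/mol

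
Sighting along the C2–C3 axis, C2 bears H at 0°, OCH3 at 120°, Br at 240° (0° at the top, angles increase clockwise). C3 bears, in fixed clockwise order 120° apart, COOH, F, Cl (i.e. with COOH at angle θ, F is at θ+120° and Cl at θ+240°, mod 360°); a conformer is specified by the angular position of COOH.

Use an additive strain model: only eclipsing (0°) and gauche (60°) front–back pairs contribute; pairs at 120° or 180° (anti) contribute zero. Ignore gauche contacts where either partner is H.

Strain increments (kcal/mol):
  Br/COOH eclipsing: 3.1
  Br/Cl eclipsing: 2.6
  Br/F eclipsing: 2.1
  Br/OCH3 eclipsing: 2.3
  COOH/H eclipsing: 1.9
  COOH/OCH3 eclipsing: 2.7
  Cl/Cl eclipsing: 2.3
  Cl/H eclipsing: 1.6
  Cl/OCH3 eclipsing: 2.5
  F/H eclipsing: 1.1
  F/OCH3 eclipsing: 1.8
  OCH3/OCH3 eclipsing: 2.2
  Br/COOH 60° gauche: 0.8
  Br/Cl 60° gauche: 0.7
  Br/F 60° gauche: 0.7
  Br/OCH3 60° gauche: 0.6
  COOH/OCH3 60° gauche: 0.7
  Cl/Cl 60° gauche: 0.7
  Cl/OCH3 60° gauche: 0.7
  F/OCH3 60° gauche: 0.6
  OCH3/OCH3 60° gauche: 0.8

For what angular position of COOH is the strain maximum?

COOH at 0° (eclipsed): H–COOH eclipsed, OCH3–F eclipsed, Br–Cl eclipsed; 1.9 + 1.8 + 2.6 = 6.3 kcal/mol.
COOH at 60° (staggered): OCH3–COOH gauche, OCH3–F gauche, Br–F gauche, Br–Cl gauche; 0.7 + 0.6 + 0.7 + 0.7 = 2.7 kcal/mol.
COOH at 120° (eclipsed): H–Cl eclipsed, OCH3–COOH eclipsed, Br–F eclipsed; 1.6 + 2.7 + 2.1 = 6.4 kcal/mol.
COOH at 180° (staggered): OCH3–COOH gauche, OCH3–Cl gauche, Br–COOH gauche, Br–F gauche; 0.7 + 0.7 + 0.8 + 0.7 = 2.9 kcal/mol.
COOH at 240° (eclipsed): H–F eclipsed, OCH3–Cl eclipsed, Br–COOH eclipsed; 1.1 + 2.5 + 3.1 = 6.7 kcal/mol.
COOH at 300° (staggered): OCH3–F gauche, OCH3–Cl gauche, Br–COOH gauche, Br–Cl gauche; 0.6 + 0.7 + 0.8 + 0.7 = 2.8 kcal/mol.
The maximum (6.7 kcal/mol) occurs with COOH at 240°.

240°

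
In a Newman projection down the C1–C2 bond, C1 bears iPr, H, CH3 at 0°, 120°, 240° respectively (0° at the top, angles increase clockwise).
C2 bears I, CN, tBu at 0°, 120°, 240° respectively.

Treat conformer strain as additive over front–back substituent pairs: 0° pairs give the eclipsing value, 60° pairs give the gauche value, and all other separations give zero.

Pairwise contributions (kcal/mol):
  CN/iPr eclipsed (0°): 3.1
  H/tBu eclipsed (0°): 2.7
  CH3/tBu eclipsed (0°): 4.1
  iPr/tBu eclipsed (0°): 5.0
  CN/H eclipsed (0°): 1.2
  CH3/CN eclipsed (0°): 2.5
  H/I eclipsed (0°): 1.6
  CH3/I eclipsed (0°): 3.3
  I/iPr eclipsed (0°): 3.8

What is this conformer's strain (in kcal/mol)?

This conformer (eclipsed): iPr(0°)/I(0°) eclipsed 3.8; H(120°)/CN(120°) eclipsed 1.2; CH3(240°)/tBu(240°) eclipsed 4.1 → 9.1 kcal/mol.

9.1 kcal/mol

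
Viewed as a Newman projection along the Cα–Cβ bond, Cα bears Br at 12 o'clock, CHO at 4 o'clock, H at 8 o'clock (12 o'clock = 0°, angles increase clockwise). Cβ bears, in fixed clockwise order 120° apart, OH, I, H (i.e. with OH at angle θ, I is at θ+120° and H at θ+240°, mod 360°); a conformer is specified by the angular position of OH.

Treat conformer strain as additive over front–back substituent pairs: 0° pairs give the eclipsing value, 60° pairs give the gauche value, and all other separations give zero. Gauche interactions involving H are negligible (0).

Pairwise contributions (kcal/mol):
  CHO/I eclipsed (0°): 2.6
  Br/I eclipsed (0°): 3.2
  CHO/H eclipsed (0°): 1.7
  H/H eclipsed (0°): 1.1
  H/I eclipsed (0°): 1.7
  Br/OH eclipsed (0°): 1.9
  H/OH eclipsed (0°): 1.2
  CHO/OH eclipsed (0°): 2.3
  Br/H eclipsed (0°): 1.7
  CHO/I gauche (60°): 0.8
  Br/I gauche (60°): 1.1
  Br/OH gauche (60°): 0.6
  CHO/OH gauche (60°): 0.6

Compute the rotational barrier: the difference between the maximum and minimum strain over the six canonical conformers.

4.4 kcal/mol

OH at 0° (eclipsed): Br(0°)/OH(0°) eclipsed 1.9; CHO(120°)/I(120°) eclipsed 2.6; H(240°)/H(240°) eclipsed 1.1 → 5.6 kcal/mol.
OH at 60° (staggered): Br(0°)/OH(60°) gauche 0.6; CHO(120°)/OH(60°) gauche 0.6; CHO(120°)/I(180°) gauche 0.8 → 2.0 kcal/mol.
OH at 120° (eclipsed): Br(0°)/H(0°) eclipsed 1.7; CHO(120°)/OH(120°) eclipsed 2.3; H(240°)/I(240°) eclipsed 1.7 → 5.7 kcal/mol.
OH at 180° (staggered): Br(0°)/I(300°) gauche 1.1; CHO(120°)/OH(180°) gauche 0.6 → 1.7 kcal/mol.
OH at 240° (eclipsed): Br(0°)/I(0°) eclipsed 3.2; CHO(120°)/H(120°) eclipsed 1.7; H(240°)/OH(240°) eclipsed 1.2 → 6.1 kcal/mol.
OH at 300° (staggered): Br(0°)/OH(300°) gauche 0.6; Br(0°)/I(60°) gauche 1.1; CHO(120°)/I(60°) gauche 0.8 → 2.5 kcal/mol.
Max at 240° (6.1 kcal/mol), min at 180° (1.7 kcal/mol); barrier = 4.4 kcal/mol.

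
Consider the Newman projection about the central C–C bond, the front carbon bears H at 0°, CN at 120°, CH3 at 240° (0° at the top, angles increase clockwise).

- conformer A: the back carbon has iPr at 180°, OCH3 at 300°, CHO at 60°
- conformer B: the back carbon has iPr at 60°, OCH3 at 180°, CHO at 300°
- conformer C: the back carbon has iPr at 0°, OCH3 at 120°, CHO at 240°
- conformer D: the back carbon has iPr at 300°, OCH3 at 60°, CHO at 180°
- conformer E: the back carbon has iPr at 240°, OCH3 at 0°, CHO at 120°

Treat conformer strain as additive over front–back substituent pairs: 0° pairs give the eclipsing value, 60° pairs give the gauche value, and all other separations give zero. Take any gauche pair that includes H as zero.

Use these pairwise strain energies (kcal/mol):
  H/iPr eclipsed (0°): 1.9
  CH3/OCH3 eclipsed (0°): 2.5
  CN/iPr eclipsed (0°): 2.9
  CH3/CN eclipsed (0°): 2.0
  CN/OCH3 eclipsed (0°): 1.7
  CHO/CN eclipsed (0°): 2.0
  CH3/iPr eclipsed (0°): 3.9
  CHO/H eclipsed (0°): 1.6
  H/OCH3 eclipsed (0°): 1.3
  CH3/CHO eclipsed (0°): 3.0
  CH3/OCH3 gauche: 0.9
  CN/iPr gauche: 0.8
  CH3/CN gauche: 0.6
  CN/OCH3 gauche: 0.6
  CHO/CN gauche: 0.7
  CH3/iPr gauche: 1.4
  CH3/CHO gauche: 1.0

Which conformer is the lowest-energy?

A (staggered): CN(120°)/iPr(180°) gauche 0.8; CN(120°)/CHO(60°) gauche 0.7; CH3(240°)/iPr(180°) gauche 1.4; CH3(240°)/OCH3(300°) gauche 0.9 → 3.8 kcal/mol.
B (staggered): CN(120°)/iPr(60°) gauche 0.8; CN(120°)/OCH3(180°) gauche 0.6; CH3(240°)/OCH3(180°) gauche 0.9; CH3(240°)/CHO(300°) gauche 1.0 → 3.3 kcal/mol.
C (eclipsed): H(0°)/iPr(0°) eclipsed 1.9; CN(120°)/OCH3(120°) eclipsed 1.7; CH3(240°)/CHO(240°) eclipsed 3.0 → 6.6 kcal/mol.
D (staggered): CN(120°)/OCH3(60°) gauche 0.6; CN(120°)/CHO(180°) gauche 0.7; CH3(240°)/iPr(300°) gauche 1.4; CH3(240°)/CHO(180°) gauche 1.0 → 3.7 kcal/mol.
E (eclipsed): H(0°)/OCH3(0°) eclipsed 1.3; CN(120°)/CHO(120°) eclipsed 2.0; CH3(240°)/iPr(240°) eclipsed 3.9 → 7.2 kcal/mol.
B has the lowest total (3.3 kcal/mol).

B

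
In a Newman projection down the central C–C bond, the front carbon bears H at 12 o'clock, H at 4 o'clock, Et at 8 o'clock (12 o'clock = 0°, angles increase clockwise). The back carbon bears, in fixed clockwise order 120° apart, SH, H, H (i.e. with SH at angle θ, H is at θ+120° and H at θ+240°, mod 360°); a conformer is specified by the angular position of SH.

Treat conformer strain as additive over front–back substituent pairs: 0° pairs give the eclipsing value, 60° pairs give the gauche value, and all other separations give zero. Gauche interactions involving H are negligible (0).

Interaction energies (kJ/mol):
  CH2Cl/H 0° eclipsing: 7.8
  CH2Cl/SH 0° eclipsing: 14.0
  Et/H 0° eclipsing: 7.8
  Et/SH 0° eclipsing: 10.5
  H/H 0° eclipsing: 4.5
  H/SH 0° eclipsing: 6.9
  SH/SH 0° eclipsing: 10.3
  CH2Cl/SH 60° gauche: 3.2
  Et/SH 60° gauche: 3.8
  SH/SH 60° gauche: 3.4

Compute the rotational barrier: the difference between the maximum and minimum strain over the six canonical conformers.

19.5 kJ/mol

SH at 0° (eclipsed): H–SH eclipsed, H–H eclipsed, Et–H eclipsed; 6.9 + 4.5 + 7.8 = 19.2 kJ/mol.
SH at 60° (staggered): no non-H gauche contacts → 0.0 kJ/mol.
SH at 120° (eclipsed): H–H eclipsed, H–SH eclipsed, Et–H eclipsed; 4.5 + 6.9 + 7.8 = 19.2 kJ/mol.
SH at 180° (staggered): Et–SH gauche; 3.8 = 3.8 kJ/mol.
SH at 240° (eclipsed): H–H eclipsed, H–H eclipsed, Et–SH eclipsed; 4.5 + 4.5 + 10.5 = 19.5 kJ/mol.
SH at 300° (staggered): Et–SH gauche; 3.8 = 3.8 kJ/mol.
Max at 240° (19.5 kJ/mol), min at 60° (0.0 kJ/mol); barrier = 19.5 kJ/mol.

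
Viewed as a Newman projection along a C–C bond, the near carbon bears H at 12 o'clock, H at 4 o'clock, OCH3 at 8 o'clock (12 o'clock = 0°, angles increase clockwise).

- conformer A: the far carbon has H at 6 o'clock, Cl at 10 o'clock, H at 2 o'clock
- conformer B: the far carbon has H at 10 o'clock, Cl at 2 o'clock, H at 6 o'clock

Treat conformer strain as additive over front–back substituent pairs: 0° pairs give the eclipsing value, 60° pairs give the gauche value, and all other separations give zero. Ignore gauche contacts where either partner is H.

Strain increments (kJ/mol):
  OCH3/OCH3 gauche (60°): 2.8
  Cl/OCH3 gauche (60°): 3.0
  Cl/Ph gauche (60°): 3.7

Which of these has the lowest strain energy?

A (staggered): OCH3–Cl gauche; 3.0 = 3.0 kJ/mol.
B (staggered): no non-H gauche contacts → 0.0 kJ/mol.
B has the lowest total (0.0 kJ/mol).

B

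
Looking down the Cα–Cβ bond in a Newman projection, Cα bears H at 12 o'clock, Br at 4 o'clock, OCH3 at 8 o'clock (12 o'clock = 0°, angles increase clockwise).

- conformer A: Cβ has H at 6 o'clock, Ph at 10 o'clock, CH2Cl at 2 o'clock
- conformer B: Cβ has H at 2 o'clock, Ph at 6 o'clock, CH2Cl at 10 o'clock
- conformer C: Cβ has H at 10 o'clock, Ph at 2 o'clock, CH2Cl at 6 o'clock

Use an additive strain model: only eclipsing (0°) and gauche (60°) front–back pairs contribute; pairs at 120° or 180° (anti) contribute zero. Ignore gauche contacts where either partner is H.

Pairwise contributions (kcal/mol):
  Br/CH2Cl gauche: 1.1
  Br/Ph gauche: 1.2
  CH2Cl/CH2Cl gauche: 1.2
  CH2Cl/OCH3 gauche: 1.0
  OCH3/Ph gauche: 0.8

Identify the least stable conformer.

C

A (staggered): Br(120°)/CH2Cl(60°) gauche 1.1; OCH3(240°)/Ph(300°) gauche 0.8 → 1.9 kcal/mol.
B (staggered): Br(120°)/Ph(180°) gauche 1.2; OCH3(240°)/Ph(180°) gauche 0.8; OCH3(240°)/CH2Cl(300°) gauche 1.0 → 3.0 kcal/mol.
C (staggered): Br(120°)/Ph(60°) gauche 1.2; Br(120°)/CH2Cl(180°) gauche 1.1; OCH3(240°)/CH2Cl(180°) gauche 1.0 → 3.3 kcal/mol.
C has the highest total (3.3 kcal/mol).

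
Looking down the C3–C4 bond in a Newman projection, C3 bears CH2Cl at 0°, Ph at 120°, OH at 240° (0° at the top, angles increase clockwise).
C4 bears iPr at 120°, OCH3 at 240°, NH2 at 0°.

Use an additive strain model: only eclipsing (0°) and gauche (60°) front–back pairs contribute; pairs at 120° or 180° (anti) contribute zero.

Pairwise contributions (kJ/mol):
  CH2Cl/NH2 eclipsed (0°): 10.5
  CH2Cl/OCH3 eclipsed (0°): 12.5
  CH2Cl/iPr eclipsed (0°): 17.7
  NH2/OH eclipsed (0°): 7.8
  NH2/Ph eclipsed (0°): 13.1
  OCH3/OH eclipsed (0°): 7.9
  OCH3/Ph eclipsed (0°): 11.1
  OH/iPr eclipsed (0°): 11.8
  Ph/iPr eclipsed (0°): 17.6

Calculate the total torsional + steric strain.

36.0 kJ/mol

This conformer is eclipsed. CH2Cl at 0° is eclipsed with NH2 at 0° (10.5); Ph at 120° is eclipsed with iPr at 120° (17.6); OH at 240° is eclipsed with OCH3 at 240° (7.9). Total 36.0 kJ/mol.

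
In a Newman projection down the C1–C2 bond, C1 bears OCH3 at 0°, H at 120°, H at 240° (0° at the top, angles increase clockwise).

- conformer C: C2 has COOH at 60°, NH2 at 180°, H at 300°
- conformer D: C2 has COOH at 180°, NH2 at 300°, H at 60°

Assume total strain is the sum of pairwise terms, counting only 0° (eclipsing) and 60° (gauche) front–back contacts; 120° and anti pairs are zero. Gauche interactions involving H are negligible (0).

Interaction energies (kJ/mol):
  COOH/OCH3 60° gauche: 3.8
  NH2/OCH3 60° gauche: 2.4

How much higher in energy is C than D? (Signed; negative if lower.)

C (staggered): OCH3(0°)/COOH(60°) gauche 3.8 → 3.8 kJ/mol.
D (staggered): OCH3(0°)/NH2(300°) gauche 2.4 → 2.4 kJ/mol.
E(C) − E(D) = 3.8 − 2.4 = +1.4 kJ/mol.

+1.4 kJ/mol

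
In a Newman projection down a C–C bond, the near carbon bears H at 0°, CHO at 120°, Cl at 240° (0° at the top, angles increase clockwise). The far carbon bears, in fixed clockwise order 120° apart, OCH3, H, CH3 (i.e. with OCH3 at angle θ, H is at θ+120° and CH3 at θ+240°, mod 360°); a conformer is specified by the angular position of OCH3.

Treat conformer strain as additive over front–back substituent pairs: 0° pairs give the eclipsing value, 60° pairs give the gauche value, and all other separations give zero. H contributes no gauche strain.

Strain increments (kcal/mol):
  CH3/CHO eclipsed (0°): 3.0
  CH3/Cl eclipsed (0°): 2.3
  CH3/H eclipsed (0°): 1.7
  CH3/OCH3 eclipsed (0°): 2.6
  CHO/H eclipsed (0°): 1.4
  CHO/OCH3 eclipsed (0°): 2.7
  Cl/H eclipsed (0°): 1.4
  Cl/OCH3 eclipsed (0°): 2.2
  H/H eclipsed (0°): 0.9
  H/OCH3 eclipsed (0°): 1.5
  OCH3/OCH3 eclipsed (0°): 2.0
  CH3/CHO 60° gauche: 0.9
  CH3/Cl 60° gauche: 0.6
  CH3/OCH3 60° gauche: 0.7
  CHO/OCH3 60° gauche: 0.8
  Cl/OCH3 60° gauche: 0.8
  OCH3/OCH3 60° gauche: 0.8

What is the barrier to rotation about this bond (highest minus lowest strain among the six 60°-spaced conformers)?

OCH3 at 0° (eclipsed): H(0°)/OCH3(0°) eclipsed 1.5; CHO(120°)/H(120°) eclipsed 1.4; Cl(240°)/CH3(240°) eclipsed 2.3 → 5.2 kcal/mol.
OCH3 at 60° (staggered): CHO(120°)/OCH3(60°) gauche 0.8; Cl(240°)/CH3(300°) gauche 0.6 → 1.4 kcal/mol.
OCH3 at 120° (eclipsed): H(0°)/CH3(0°) eclipsed 1.7; CHO(120°)/OCH3(120°) eclipsed 2.7; Cl(240°)/H(240°) eclipsed 1.4 → 5.8 kcal/mol.
OCH3 at 180° (staggered): CHO(120°)/OCH3(180°) gauche 0.8; CHO(120°)/CH3(60°) gauche 0.9; Cl(240°)/OCH3(180°) gauche 0.8 → 2.5 kcal/mol.
OCH3 at 240° (eclipsed): H(0°)/H(0°) eclipsed 0.9; CHO(120°)/CH3(120°) eclipsed 3.0; Cl(240°)/OCH3(240°) eclipsed 2.2 → 6.1 kcal/mol.
OCH3 at 300° (staggered): CHO(120°)/CH3(180°) gauche 0.9; Cl(240°)/OCH3(300°) gauche 0.8; Cl(240°)/CH3(180°) gauche 0.6 → 2.3 kcal/mol.
Max at 240° (6.1 kcal/mol), min at 60° (1.4 kcal/mol); barrier = 4.7 kcal/mol.

4.7 kcal/mol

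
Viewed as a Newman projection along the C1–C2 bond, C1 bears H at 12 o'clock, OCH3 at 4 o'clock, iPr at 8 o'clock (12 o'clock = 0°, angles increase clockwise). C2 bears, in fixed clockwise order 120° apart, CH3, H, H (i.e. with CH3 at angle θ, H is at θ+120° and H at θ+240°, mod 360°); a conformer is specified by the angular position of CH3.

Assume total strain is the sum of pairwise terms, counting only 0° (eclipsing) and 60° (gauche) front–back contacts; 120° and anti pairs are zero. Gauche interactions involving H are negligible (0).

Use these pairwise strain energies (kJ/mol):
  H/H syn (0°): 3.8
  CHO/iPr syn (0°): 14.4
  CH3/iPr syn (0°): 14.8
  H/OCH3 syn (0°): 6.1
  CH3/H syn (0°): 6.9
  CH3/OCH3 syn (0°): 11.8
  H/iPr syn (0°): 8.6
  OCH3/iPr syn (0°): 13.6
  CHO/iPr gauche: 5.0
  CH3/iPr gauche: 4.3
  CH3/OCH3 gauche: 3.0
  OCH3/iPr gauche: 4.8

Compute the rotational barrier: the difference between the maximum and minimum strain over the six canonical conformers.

21.7 kJ/mol

CH3 at 0° is eclipsed. H at 0° is eclipsed with CH3 at 0° (6.9); OCH3 at 120° is eclipsed with H at 120° (6.1); iPr at 240° is eclipsed with H at 240° (8.6). Total 21.6 kJ/mol.
CH3 at 60° is staggered. OCH3 at 120° is gauche with CH3 at 60° (3.0). Total 3.0 kJ/mol.
CH3 at 120° is eclipsed. H at 0° is eclipsed with H at 0° (3.8); OCH3 at 120° is eclipsed with CH3 at 120° (11.8); iPr at 240° is eclipsed with H at 240° (8.6). Total 24.2 kJ/mol.
CH3 at 180° is staggered. OCH3 at 120° is gauche with CH3 at 180° (3.0); iPr at 240° is gauche with CH3 at 180° (4.3). Total 7.3 kJ/mol.
CH3 at 240° is eclipsed. H at 0° is eclipsed with H at 0° (3.8); OCH3 at 120° is eclipsed with H at 120° (6.1); iPr at 240° is eclipsed with CH3 at 240° (14.8). Total 24.7 kJ/mol.
CH3 at 300° is staggered. iPr at 240° is gauche with CH3 at 300° (4.3). Total 4.3 kJ/mol.
Max at 240° (24.7 kJ/mol), min at 60° (3.0 kJ/mol); barrier = 21.7 kJ/mol.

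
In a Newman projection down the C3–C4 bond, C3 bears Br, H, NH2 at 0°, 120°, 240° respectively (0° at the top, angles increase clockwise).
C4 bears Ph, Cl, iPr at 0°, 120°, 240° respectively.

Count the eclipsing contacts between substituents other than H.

2

Non-H eclipsing pairs: Br(0°)/Ph(0°); NH2(240°)/iPr(240°) — 2 interactions.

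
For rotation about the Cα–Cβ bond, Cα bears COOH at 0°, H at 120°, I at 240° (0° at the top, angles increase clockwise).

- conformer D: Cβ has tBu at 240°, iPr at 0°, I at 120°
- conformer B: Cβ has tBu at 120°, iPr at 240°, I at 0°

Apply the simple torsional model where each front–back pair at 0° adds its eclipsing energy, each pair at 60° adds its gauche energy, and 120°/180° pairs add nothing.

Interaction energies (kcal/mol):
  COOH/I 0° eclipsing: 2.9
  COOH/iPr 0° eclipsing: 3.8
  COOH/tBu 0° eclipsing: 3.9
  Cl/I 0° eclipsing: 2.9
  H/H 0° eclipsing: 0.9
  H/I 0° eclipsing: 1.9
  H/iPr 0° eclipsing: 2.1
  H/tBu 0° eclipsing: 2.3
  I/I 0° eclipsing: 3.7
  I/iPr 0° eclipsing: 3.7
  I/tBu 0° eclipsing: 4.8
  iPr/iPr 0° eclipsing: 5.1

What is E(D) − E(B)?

+1.6 kcal/mol

D (eclipsed): COOH–iPr eclipsed, H–I eclipsed, I–tBu eclipsed; 3.8 + 1.9 + 4.8 = 10.5 kcal/mol.
B (eclipsed): COOH–I eclipsed, H–tBu eclipsed, I–iPr eclipsed; 2.9 + 2.3 + 3.7 = 8.9 kcal/mol.
E(D) − E(B) = 10.5 − 8.9 = +1.6 kcal/mol.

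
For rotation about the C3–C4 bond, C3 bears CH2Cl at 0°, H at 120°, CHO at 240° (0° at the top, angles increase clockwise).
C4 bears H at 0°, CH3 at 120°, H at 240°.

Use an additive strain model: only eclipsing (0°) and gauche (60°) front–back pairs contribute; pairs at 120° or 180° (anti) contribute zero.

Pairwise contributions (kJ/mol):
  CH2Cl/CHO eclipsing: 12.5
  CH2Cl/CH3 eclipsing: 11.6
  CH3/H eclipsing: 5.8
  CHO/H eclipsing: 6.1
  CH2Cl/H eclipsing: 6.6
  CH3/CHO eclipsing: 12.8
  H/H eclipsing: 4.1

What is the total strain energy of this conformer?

This conformer (eclipsed): CH2Cl(0°)/H(0°) eclipsed 6.6; H(120°)/CH3(120°) eclipsed 5.8; CHO(240°)/H(240°) eclipsed 6.1 → 18.5 kJ/mol.

18.5 kJ/mol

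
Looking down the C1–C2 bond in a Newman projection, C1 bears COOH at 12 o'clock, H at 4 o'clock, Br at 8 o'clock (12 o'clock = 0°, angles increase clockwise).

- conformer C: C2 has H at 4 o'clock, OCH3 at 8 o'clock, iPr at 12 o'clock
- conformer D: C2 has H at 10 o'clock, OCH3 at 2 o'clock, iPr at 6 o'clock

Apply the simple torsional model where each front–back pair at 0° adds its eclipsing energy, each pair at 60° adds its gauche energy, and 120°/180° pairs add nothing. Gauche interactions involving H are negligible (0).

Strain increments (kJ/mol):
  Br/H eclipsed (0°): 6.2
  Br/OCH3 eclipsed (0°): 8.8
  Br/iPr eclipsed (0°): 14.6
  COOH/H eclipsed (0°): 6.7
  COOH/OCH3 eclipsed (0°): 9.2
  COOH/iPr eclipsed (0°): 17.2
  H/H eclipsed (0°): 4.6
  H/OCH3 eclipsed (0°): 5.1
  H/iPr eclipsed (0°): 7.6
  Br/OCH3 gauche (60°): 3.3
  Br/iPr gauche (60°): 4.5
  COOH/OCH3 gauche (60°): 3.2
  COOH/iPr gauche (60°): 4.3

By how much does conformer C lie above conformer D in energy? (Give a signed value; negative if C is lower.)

+22.9 kJ/mol

C (eclipsed): COOH(0°)/iPr(0°) eclipsed 17.2; H(120°)/H(120°) eclipsed 4.6; Br(240°)/OCH3(240°) eclipsed 8.8 → 30.6 kJ/mol.
D (staggered): COOH(0°)/OCH3(60°) gauche 3.2; Br(240°)/iPr(180°) gauche 4.5 → 7.7 kJ/mol.
E(C) − E(D) = 30.6 − 7.7 = +22.9 kJ/mol.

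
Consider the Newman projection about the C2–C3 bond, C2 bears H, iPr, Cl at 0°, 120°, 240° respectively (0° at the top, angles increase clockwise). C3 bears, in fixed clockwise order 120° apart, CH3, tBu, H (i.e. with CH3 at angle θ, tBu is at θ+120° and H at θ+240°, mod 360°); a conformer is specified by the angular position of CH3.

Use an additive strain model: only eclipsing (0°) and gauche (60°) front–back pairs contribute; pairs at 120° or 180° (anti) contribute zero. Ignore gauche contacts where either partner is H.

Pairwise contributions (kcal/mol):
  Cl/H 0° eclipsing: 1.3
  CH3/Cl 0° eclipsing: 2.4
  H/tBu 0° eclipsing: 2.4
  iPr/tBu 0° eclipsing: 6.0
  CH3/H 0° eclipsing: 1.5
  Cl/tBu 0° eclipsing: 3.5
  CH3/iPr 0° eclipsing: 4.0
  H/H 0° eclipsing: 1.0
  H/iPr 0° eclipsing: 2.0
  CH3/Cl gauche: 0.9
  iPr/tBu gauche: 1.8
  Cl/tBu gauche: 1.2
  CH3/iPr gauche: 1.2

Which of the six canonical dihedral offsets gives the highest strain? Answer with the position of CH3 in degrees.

0°

CH3 at 0° (eclipsed): H–CH3 eclipsed, iPr–tBu eclipsed, Cl–H eclipsed; 1.5 + 6.0 + 1.3 = 8.8 kcal/mol.
CH3 at 60° (staggered): iPr–CH3 gauche, iPr–tBu gauche, Cl–tBu gauche; 1.2 + 1.8 + 1.2 = 4.2 kcal/mol.
CH3 at 120° (eclipsed): H–H eclipsed, iPr–CH3 eclipsed, Cl–tBu eclipsed; 1.0 + 4.0 + 3.5 = 8.5 kcal/mol.
CH3 at 180° (staggered): iPr–CH3 gauche, Cl–CH3 gauche, Cl–tBu gauche; 1.2 + 0.9 + 1.2 = 3.3 kcal/mol.
CH3 at 240° (eclipsed): H–tBu eclipsed, iPr–H eclipsed, Cl–CH3 eclipsed; 2.4 + 2.0 + 2.4 = 6.8 kcal/mol.
CH3 at 300° (staggered): iPr–tBu gauche, Cl–CH3 gauche; 1.8 + 0.9 = 2.7 kcal/mol.
The maximum (8.8 kcal/mol) occurs with CH3 at 0°.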